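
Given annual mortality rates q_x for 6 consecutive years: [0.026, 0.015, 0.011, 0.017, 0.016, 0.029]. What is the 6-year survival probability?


p_k = 1 - q_k for each year
Survival = product of (1 - q_k)
= 0.974 * 0.985 * 0.989 * 0.983 * 0.984 * 0.971
= 0.8912


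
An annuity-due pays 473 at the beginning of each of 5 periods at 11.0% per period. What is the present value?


PV_due = PMT * (1-(1+i)^(-n))/i * (1+i)
PV_immediate = 1748.1593
PV_due = 1748.1593 * 1.11
= 1940.4568


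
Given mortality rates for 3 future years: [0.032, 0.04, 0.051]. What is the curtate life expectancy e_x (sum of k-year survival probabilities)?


e_x = sum_{k=1}^{n} k_p_x
k_p_x values:
  1_p_x = 0.968
  2_p_x = 0.92928
  3_p_x = 0.881887
e_x = 2.7792


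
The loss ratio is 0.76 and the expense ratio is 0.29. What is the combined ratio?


Combined ratio = loss ratio + expense ratio
= 0.76 + 0.29
= 1.05


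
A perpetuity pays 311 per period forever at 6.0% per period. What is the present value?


PV = PMT / i
= 311 / 0.06
= 5183.3333


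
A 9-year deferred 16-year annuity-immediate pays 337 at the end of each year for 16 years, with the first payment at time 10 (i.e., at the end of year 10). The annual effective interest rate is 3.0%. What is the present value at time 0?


PV at time 9 of the 16-year annuity-immediate:
a_n = 337 * (1-(1+0.03)^(-16))/0.03 = 4233.0914
Discount back 9 years to time 0:
PV = 4233.0914 * (1+0.03)^(-9)
= 4233.0914 * 0.766417
= 3244.3121


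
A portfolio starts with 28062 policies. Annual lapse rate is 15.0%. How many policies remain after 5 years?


remaining = initial * (1 - lapse)^years
= 28062 * (1 - 0.15)^5
= 28062 * 0.443705
= 12451.2585


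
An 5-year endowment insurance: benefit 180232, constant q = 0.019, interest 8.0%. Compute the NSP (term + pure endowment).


Term component = 13201.665
Pure endowment = 5_p_x * v^5 * benefit = 0.908542 * 0.680583 * 180232 = 111444.3772
NSP = 124646.0422


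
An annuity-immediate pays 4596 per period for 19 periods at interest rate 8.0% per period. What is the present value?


PV = PMT * (1 - (1+i)^(-n)) / i
= 4596 * (1 - (1+0.08)^(-19)) / 0.08
= 4596 * (1 - 0.231712) / 0.08
= 4596 * 9.603599
= 44138.1419


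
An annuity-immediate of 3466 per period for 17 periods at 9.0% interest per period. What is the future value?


FV = PMT * ((1+i)^n - 1) / i
= 3466 * ((1.09)^17 - 1) / 0.09
= 3466 * (4.327633 - 1) / 0.09
= 128150.86


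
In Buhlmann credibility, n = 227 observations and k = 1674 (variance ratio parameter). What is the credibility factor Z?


Z = n / (n + k)
= 227 / (227 + 1674)
= 227 / 1901
= 0.1194


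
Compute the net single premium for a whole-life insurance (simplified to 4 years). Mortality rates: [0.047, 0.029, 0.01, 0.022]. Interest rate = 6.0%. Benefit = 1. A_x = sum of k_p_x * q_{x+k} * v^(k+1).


v = 0.943396
Year 0: k_p_x=1.0, q=0.047, term=0.04434
Year 1: k_p_x=0.953, q=0.029, term=0.024597
Year 2: k_p_x=0.925363, q=0.01, term=0.00777
Year 3: k_p_x=0.916109, q=0.022, term=0.015964
A_x = 0.0927


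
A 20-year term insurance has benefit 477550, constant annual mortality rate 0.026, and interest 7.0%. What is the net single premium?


NSP = benefit * sum_{k=0}^{n-1} k_p_x * q * v^(k+1)
With constant q=0.026, v=0.934579
Sum = 0.229509
NSP = 477550 * 0.229509
= 109602.0301


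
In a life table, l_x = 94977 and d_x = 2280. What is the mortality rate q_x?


q_x = d_x / l_x
= 2280 / 94977
= 0.024


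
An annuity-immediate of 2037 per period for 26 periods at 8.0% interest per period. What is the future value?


FV = PMT * ((1+i)^n - 1) / i
= 2037 * ((1.08)^26 - 1) / 0.08
= 2037 * (7.396353 - 1) / 0.08
= 162867.1437


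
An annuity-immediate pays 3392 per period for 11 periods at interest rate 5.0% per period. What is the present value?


PV = PMT * (1 - (1+i)^(-n)) / i
= 3392 * (1 - (1+0.05)^(-11)) / 0.05
= 3392 * (1 - 0.584679) / 0.05
= 3392 * 8.306414
= 28175.357


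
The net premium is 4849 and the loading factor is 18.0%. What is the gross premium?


Gross = net * (1 + loading)
= 4849 * (1 + 0.18)
= 4849 * 1.18
= 5721.82


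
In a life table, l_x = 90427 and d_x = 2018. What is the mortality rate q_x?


q_x = d_x / l_x
= 2018 / 90427
= 0.0223


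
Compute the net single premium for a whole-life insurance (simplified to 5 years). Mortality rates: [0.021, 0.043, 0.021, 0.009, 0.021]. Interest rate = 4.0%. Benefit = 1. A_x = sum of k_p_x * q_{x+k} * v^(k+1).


v = 0.961538
Year 0: k_p_x=1.0, q=0.021, term=0.020192
Year 1: k_p_x=0.979, q=0.043, term=0.038921
Year 2: k_p_x=0.936903, q=0.021, term=0.017491
Year 3: k_p_x=0.917228, q=0.009, term=0.007056
Year 4: k_p_x=0.908973, q=0.021, term=0.015689
A_x = 0.0994


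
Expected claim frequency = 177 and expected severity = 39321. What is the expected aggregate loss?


E[S] = E[N] * E[X]
= 177 * 39321
= 6.9598e+06


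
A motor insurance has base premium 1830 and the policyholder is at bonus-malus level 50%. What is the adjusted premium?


adjusted = base * BM_level / 100
= 1830 * 50 / 100
= 1830 * 0.5
= 915.0


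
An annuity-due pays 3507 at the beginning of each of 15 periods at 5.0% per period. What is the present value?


PV_due = PMT * (1-(1+i)^(-n))/i * (1+i)
PV_immediate = 36401.4607
PV_due = 36401.4607 * 1.05
= 38221.5338


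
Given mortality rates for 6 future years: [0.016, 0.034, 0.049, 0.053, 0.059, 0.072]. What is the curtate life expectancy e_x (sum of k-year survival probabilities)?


e_x = sum_{k=1}^{n} k_p_x
k_p_x values:
  1_p_x = 0.984
  2_p_x = 0.950544
  3_p_x = 0.903967
  4_p_x = 0.856057
  5_p_x = 0.80555
  6_p_x = 0.74755
e_x = 5.2477


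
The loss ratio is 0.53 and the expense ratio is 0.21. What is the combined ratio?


Combined ratio = loss ratio + expense ratio
= 0.53 + 0.21
= 0.74


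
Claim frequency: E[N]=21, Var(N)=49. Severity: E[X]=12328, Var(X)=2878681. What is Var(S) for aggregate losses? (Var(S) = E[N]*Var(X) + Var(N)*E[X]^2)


Var(S) = E[N]*Var(X) + Var(N)*E[X]^2
= 21*2878681 + 49*12328^2
= 60452301 + 7446999616
= 7.5075e+09


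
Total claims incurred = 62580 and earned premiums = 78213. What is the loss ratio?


Loss ratio = claims / premiums
= 62580 / 78213
= 0.8001


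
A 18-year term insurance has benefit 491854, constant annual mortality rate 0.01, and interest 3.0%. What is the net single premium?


NSP = benefit * sum_{k=0}^{n-1} k_p_x * q * v^(k+1)
With constant q=0.01, v=0.970874
Sum = 0.127453
NSP = 491854 * 0.127453
= 62688.1592


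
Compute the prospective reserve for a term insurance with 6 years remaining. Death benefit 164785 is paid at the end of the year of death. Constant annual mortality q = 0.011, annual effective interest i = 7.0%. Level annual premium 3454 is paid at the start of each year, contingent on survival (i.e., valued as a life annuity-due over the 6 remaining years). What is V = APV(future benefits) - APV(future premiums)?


v = 1/(1+i) = 0.934579
APV(future benefits) per unit = sum_{k=0}^{5} k_p_x * q * v^(k+1) = 0.051122
APV(future benefits) = 164785 * 0.051122 = 8424.155
Life annuity-due factor ä_{x:6} = sum_{k=0}^{5} k_p_x * v^k = 4.972786
APV(future premiums) = 3454 * 4.972786 = 17176.0027
V = 8424.155 - 17176.0027
= -8751.8477


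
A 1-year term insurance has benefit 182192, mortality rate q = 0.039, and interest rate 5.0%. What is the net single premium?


NSP = benefit * q * v
v = 1/(1+i) = 0.952381
NSP = 182192 * 0.039 * 0.952381
= 6767.1314


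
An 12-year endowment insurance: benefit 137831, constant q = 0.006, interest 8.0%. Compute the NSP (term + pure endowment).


Term component = 6063.4759
Pure endowment = 12_p_x * v^12 * benefit = 0.930329 * 0.397114 * 137831 = 50921.1794
NSP = 56984.6553


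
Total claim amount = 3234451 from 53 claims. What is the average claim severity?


severity = total / number
= 3234451 / 53
= 61027.3774


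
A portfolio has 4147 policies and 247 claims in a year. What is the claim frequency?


frequency = claims / policies
= 247 / 4147
= 0.0596


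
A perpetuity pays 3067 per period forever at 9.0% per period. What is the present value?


PV = PMT / i
= 3067 / 0.09
= 34077.7778


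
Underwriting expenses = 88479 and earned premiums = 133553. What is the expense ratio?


Expense ratio = expenses / premiums
= 88479 / 133553
= 0.6625


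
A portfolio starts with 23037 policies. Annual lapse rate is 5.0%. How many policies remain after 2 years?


remaining = initial * (1 - lapse)^years
= 23037 * (1 - 0.05)^2
= 23037 * 0.9025
= 20790.8925


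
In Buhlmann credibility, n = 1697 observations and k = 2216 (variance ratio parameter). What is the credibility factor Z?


Z = n / (n + k)
= 1697 / (1697 + 2216)
= 1697 / 3913
= 0.4337


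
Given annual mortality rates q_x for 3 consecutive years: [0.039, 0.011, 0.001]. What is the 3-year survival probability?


p_k = 1 - q_k for each year
Survival = product of (1 - q_k)
= 0.961 * 0.989 * 0.999
= 0.9495


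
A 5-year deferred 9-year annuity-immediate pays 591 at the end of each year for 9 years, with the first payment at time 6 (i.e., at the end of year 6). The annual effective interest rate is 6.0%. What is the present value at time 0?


PV at time 5 of the 9-year annuity-immediate:
a_n = 591 * (1-(1+0.06)^(-9))/0.06 = 4019.8001
Discount back 5 years to time 0:
PV = 4019.8001 * (1+0.06)^(-5)
= 4019.8001 * 0.747258
= 3003.8285


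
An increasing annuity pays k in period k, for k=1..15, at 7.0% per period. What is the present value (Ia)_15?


(Ia)_n = sum_{k=1}^{n} k * v^k, v = 1/(1+i)
v = 0.934579
Sum computed term by term:
(Ia)_15 = 61.554


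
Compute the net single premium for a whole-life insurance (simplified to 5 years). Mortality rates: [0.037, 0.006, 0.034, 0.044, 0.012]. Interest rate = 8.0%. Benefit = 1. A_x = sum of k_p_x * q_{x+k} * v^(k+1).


v = 0.925926
Year 0: k_p_x=1.0, q=0.037, term=0.034259
Year 1: k_p_x=0.963, q=0.006, term=0.004954
Year 2: k_p_x=0.957222, q=0.034, term=0.025836
Year 3: k_p_x=0.924676, q=0.044, term=0.029905
Year 4: k_p_x=0.883991, q=0.012, term=0.00722
A_x = 0.1022


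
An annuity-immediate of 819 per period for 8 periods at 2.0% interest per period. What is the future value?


FV = PMT * ((1+i)^n - 1) / i
= 819 * ((1.02)^8 - 1) / 0.02
= 819 * (1.171659 - 1) / 0.02
= 7029.4517


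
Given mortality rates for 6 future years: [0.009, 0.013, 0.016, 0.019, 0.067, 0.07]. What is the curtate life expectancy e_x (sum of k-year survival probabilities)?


e_x = sum_{k=1}^{n} k_p_x
k_p_x values:
  1_p_x = 0.991
  2_p_x = 0.978117
  3_p_x = 0.962467
  4_p_x = 0.94418
  5_p_x = 0.88092
  6_p_x = 0.819256
e_x = 5.5759


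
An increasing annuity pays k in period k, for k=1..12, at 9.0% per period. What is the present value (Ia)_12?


(Ia)_n = sum_{k=1}^{n} k * v^k, v = 1/(1+i)
v = 0.917431
Sum computed term by term:
(Ia)_12 = 39.3197


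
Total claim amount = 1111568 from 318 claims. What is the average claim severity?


severity = total / number
= 1111568 / 318
= 3495.4969


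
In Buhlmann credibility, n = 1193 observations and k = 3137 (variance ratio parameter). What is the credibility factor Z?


Z = n / (n + k)
= 1193 / (1193 + 3137)
= 1193 / 4330
= 0.2755


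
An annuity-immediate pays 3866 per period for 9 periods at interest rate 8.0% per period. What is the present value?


PV = PMT * (1 - (1+i)^(-n)) / i
= 3866 * (1 - (1+0.08)^(-9)) / 0.08
= 3866 * (1 - 0.500249) / 0.08
= 3866 * 6.246888
= 24150.4687


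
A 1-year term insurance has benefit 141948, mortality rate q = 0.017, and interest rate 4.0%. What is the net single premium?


NSP = benefit * q * v
v = 1/(1+i) = 0.961538
NSP = 141948 * 0.017 * 0.961538
= 2320.3038


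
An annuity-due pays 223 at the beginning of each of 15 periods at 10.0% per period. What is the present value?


PV_due = PMT * (1-(1+i)^(-n))/i * (1+i)
PV_immediate = 1696.1557
PV_due = 1696.1557 * 1.1
= 1865.7713


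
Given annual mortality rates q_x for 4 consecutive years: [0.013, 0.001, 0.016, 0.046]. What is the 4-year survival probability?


p_k = 1 - q_k for each year
Survival = product of (1 - q_k)
= 0.987 * 0.999 * 0.984 * 0.954
= 0.9256


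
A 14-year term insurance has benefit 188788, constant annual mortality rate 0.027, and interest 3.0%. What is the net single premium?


NSP = benefit * sum_{k=0}^{n-1} k_p_x * q * v^(k+1)
With constant q=0.027, v=0.970874
Sum = 0.260209
NSP = 188788 * 0.260209
= 49124.3297


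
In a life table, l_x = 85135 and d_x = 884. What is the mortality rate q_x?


q_x = d_x / l_x
= 884 / 85135
= 0.0104


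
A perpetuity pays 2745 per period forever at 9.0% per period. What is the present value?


PV = PMT / i
= 2745 / 0.09
= 30500.0


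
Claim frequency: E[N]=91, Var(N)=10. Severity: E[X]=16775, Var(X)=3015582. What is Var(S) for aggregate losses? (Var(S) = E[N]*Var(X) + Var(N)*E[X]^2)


Var(S) = E[N]*Var(X) + Var(N)*E[X]^2
= 91*3015582 + 10*16775^2
= 274417962 + 2814006250
= 3.0884e+09


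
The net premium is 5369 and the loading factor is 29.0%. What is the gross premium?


Gross = net * (1 + loading)
= 5369 * (1 + 0.29)
= 5369 * 1.29
= 6926.01


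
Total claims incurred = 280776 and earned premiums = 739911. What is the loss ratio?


Loss ratio = claims / premiums
= 280776 / 739911
= 0.3795


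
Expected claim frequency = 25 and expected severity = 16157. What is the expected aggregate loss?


E[S] = E[N] * E[X]
= 25 * 16157
= 403925


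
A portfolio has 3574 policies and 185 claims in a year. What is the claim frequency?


frequency = claims / policies
= 185 / 3574
= 0.0518


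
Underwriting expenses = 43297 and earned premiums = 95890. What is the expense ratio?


Expense ratio = expenses / premiums
= 43297 / 95890
= 0.4515


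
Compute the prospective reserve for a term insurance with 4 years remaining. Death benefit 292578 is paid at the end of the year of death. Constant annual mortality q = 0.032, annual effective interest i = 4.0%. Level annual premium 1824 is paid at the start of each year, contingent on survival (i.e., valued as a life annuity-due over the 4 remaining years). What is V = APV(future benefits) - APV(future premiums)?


v = 1/(1+i) = 0.961538
APV(future benefits) per unit = sum_{k=0}^{3} k_p_x * q * v^(k+1) = 0.110876
APV(future benefits) = 292578 * 0.110876 = 32439.7448
Life annuity-due factor ä_{x:4} = sum_{k=0}^{3} k_p_x * v^k = 3.603455
APV(future premiums) = 1824 * 3.603455 = 6572.7022
V = 32439.7448 - 6572.7022
= 25867.0426


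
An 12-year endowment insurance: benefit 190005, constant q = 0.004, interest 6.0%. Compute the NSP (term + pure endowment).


Term component = 6250.7762
Pure endowment = 12_p_x * v^12 * benefit = 0.953042 * 0.496969 * 190005 = 89992.581
NSP = 96243.3572


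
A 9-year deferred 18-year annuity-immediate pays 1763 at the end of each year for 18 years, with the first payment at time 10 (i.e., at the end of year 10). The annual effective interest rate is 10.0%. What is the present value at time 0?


PV at time 9 of the 18-year annuity-immediate:
a_n = 1763 * (1-(1+0.1)^(-18))/0.1 = 14459.0895
Discount back 9 years to time 0:
PV = 14459.0895 * (1+0.1)^(-9)
= 14459.0895 * 0.424098
= 6132.0654


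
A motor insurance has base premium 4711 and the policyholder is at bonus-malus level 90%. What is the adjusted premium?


adjusted = base * BM_level / 100
= 4711 * 90 / 100
= 4711 * 0.9
= 4239.9


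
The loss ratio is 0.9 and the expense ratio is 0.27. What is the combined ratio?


Combined ratio = loss ratio + expense ratio
= 0.9 + 0.27
= 1.17


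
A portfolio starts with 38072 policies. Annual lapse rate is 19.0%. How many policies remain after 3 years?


remaining = initial * (1 - lapse)^years
= 38072 * (1 - 0.19)^3
= 38072 * 0.531441
= 20233.0218


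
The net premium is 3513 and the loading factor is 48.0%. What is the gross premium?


Gross = net * (1 + loading)
= 3513 * (1 + 0.48)
= 3513 * 1.48
= 5199.24


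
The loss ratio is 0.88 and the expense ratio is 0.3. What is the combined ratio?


Combined ratio = loss ratio + expense ratio
= 0.88 + 0.3
= 1.18


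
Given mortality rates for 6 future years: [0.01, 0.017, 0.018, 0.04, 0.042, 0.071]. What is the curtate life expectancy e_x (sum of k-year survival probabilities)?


e_x = sum_{k=1}^{n} k_p_x
k_p_x values:
  1_p_x = 0.99
  2_p_x = 0.97317
  3_p_x = 0.955653
  4_p_x = 0.917427
  5_p_x = 0.878895
  6_p_x = 0.816493
e_x = 5.5316


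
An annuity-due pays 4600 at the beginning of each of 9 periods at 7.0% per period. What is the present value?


PV_due = PMT * (1-(1+i)^(-n))/i * (1+i)
PV_immediate = 29970.0683
PV_due = 29970.0683 * 1.07
= 32067.9731


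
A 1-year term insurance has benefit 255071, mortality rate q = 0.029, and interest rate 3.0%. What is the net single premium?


NSP = benefit * q * v
v = 1/(1+i) = 0.970874
NSP = 255071 * 0.029 * 0.970874
= 7181.6107


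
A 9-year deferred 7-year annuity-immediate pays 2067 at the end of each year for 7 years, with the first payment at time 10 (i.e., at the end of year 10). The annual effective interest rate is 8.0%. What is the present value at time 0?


PV at time 9 of the 7-year annuity-immediate:
a_n = 2067 * (1-(1+0.08)^(-7))/0.08 = 10761.5669
Discount back 9 years to time 0:
PV = 10761.5669 * (1+0.08)^(-9)
= 10761.5669 * 0.500249
= 5383.4627


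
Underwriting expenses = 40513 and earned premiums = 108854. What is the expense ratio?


Expense ratio = expenses / premiums
= 40513 / 108854
= 0.3722


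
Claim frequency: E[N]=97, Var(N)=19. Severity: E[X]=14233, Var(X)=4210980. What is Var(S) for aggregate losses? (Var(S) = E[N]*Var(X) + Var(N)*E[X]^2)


Var(S) = E[N]*Var(X) + Var(N)*E[X]^2
= 97*4210980 + 19*14233^2
= 408465060 + 3848987491
= 4.2575e+09


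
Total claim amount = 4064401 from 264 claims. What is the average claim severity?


severity = total / number
= 4064401 / 264
= 15395.4583


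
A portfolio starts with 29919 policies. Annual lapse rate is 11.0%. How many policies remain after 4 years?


remaining = initial * (1 - lapse)^years
= 29919 * (1 - 0.11)^4
= 29919 * 0.627422
= 18771.8511


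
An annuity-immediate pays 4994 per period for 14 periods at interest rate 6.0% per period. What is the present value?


PV = PMT * (1 - (1+i)^(-n)) / i
= 4994 * (1 - (1+0.06)^(-14)) / 0.06
= 4994 * (1 - 0.442301) / 0.06
= 4994 * 9.294984
= 46419.1497


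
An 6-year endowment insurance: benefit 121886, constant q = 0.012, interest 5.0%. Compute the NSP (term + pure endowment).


Term component = 7217.0473
Pure endowment = 6_p_x * v^6 * benefit = 0.930126 * 0.746215 * 121886 = 84597.9225
NSP = 91814.9697


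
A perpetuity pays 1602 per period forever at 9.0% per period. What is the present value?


PV = PMT / i
= 1602 / 0.09
= 17800.0


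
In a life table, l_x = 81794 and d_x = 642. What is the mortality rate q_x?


q_x = d_x / l_x
= 642 / 81794
= 0.0078


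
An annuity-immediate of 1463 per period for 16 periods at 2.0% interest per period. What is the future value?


FV = PMT * ((1+i)^n - 1) / i
= 1463 * ((1.02)^16 - 1) / 0.02
= 1463 * (1.372786 - 1) / 0.02
= 27269.2743


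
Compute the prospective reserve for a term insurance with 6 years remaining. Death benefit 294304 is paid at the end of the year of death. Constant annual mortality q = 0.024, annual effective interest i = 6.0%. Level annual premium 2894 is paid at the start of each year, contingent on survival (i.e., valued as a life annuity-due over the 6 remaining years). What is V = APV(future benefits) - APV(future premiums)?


v = 1/(1+i) = 0.943396
APV(future benefits) per unit = sum_{k=0}^{5} k_p_x * q * v^(k+1) = 0.111616
APV(future benefits) = 294304 * 0.111616 = 32848.8966
Life annuity-due factor ä_{x:6} = sum_{k=0}^{5} k_p_x * v^k = 4.929686
APV(future premiums) = 2894 * 4.929686 = 14266.5109
V = 32848.8966 - 14266.5109
= 18582.3857


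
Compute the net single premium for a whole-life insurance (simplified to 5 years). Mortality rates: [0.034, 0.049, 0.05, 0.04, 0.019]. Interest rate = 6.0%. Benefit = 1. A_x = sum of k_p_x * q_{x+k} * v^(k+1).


v = 0.943396
Year 0: k_p_x=1.0, q=0.034, term=0.032075
Year 1: k_p_x=0.966, q=0.049, term=0.042127
Year 2: k_p_x=0.918666, q=0.05, term=0.038566
Year 3: k_p_x=0.872733, q=0.04, term=0.027651
Year 4: k_p_x=0.837823, q=0.019, term=0.011895
A_x = 0.1523


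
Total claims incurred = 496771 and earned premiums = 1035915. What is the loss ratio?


Loss ratio = claims / premiums
= 496771 / 1035915
= 0.4795


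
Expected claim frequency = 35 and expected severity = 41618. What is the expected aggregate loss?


E[S] = E[N] * E[X]
= 35 * 41618
= 1.4566e+06


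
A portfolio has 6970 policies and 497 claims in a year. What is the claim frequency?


frequency = claims / policies
= 497 / 6970
= 0.0713


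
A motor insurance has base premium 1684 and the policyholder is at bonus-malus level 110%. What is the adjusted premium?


adjusted = base * BM_level / 100
= 1684 * 110 / 100
= 1684 * 1.1
= 1852.4


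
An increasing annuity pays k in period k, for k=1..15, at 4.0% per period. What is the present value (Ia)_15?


(Ia)_n = sum_{k=1}^{n} k * v^k, v = 1/(1+i)
v = 0.961538
Sum computed term by term:
(Ia)_15 = 80.8539


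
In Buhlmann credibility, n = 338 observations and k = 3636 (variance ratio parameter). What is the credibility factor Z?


Z = n / (n + k)
= 338 / (338 + 3636)
= 338 / 3974
= 0.0851


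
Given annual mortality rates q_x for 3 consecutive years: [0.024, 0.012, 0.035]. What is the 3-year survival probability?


p_k = 1 - q_k for each year
Survival = product of (1 - q_k)
= 0.976 * 0.988 * 0.965
= 0.9305


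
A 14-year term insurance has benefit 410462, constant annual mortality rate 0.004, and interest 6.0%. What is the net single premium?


NSP = benefit * sum_{k=0}^{n-1} k_p_x * q * v^(k+1)
With constant q=0.004, v=0.943396
Sum = 0.036365
NSP = 410462 * 0.036365
= 14926.299


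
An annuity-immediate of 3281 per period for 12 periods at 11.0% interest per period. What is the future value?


FV = PMT * ((1+i)^n - 1) / i
= 3281 * ((1.11)^12 - 1) / 0.11
= 3281 * (3.498451 - 1) / 0.11
= 74521.9674


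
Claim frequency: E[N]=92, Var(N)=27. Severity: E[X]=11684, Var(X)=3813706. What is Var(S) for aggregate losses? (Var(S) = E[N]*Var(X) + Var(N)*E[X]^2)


Var(S) = E[N]*Var(X) + Var(N)*E[X]^2
= 92*3813706 + 27*11684^2
= 350860952 + 3685928112
= 4.0368e+09


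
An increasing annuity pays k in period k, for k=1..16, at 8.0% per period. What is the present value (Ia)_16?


(Ia)_n = sum_{k=1}^{n} k * v^k, v = 1/(1+i)
v = 0.925926
Sum computed term by term:
(Ia)_16 = 61.1154


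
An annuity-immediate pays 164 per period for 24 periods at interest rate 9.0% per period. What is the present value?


PV = PMT * (1 - (1+i)^(-n)) / i
= 164 * (1 - (1+0.09)^(-24)) / 0.09
= 164 * (1 - 0.126405) / 0.09
= 164 * 9.706612
= 1591.8843


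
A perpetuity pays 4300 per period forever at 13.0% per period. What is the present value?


PV = PMT / i
= 4300 / 0.13
= 33076.9231


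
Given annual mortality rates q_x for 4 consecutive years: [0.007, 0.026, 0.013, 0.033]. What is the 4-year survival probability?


p_k = 1 - q_k for each year
Survival = product of (1 - q_k)
= 0.993 * 0.974 * 0.987 * 0.967
= 0.9231


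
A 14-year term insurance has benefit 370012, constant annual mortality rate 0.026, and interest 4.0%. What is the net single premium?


NSP = benefit * sum_{k=0}^{n-1} k_p_x * q * v^(k+1)
With constant q=0.026, v=0.961538
Sum = 0.236618
NSP = 370012 * 0.236618
= 87551.4629


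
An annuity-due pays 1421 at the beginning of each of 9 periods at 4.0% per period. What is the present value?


PV_due = PMT * (1-(1+i)^(-n))/i * (1+i)
PV_immediate = 10565.6062
PV_due = 10565.6062 * 1.04
= 10988.2305


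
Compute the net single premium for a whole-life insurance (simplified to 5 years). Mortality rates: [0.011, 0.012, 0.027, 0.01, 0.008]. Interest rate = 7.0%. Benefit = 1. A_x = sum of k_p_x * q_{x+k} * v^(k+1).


v = 0.934579
Year 0: k_p_x=1.0, q=0.011, term=0.01028
Year 1: k_p_x=0.989, q=0.012, term=0.010366
Year 2: k_p_x=0.977132, q=0.027, term=0.021536
Year 3: k_p_x=0.950749, q=0.01, term=0.007253
Year 4: k_p_x=0.941242, q=0.008, term=0.005369
A_x = 0.0548


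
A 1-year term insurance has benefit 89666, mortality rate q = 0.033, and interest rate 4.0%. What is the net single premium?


NSP = benefit * q * v
v = 1/(1+i) = 0.961538
NSP = 89666 * 0.033 * 0.961538
= 2845.1712


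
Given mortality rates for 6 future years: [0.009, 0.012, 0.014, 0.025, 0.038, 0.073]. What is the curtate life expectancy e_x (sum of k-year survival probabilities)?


e_x = sum_{k=1}^{n} k_p_x
k_p_x values:
  1_p_x = 0.991
  2_p_x = 0.979108
  3_p_x = 0.9654
  4_p_x = 0.941265
  5_p_x = 0.905497
  6_p_x = 0.839396
e_x = 5.6217


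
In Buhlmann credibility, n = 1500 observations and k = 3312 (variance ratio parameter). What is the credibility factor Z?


Z = n / (n + k)
= 1500 / (1500 + 3312)
= 1500 / 4812
= 0.3117


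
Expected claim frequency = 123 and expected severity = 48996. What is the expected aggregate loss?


E[S] = E[N] * E[X]
= 123 * 48996
= 6.0265e+06


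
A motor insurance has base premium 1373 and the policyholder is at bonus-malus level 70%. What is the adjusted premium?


adjusted = base * BM_level / 100
= 1373 * 70 / 100
= 1373 * 0.7
= 961.1


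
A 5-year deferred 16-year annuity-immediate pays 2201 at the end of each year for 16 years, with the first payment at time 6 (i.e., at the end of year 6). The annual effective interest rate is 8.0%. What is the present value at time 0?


PV at time 5 of the 16-year annuity-immediate:
a_n = 2201 * (1-(1+0.08)^(-16))/0.08 = 19481.8635
Discount back 5 years to time 0:
PV = 19481.8635 * (1+0.08)^(-5)
= 19481.8635 * 0.680583
= 13259.029


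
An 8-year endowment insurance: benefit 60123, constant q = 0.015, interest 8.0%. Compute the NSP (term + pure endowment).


Term component = 4948.3752
Pure endowment = 8_p_x * v^8 * benefit = 0.886115 * 0.540269 * 60123 = 28783.2906
NSP = 33731.6658


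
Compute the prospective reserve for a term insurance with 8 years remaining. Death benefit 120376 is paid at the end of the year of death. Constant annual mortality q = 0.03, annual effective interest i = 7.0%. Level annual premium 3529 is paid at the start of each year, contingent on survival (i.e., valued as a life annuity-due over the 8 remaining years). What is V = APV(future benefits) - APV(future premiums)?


v = 1/(1+i) = 0.934579
APV(future benefits) per unit = sum_{k=0}^{7} k_p_x * q * v^(k+1) = 0.163156
APV(future benefits) = 120376 * 0.163156 = 19640.099
Life annuity-due factor ä_{x:8} = sum_{k=0}^{7} k_p_x * v^k = 5.81924
APV(future premiums) = 3529 * 5.81924 = 20536.0988
V = 19640.099 - 20536.0988
= -895.9998


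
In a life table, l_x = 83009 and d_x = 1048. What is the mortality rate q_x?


q_x = d_x / l_x
= 1048 / 83009
= 0.0126


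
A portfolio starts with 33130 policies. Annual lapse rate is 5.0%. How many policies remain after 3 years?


remaining = initial * (1 - lapse)^years
= 33130 * (1 - 0.05)^3
= 33130 * 0.857375
= 28404.8337


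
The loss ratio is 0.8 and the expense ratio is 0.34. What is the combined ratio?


Combined ratio = loss ratio + expense ratio
= 0.8 + 0.34
= 1.14


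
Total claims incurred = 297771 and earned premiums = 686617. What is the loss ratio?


Loss ratio = claims / premiums
= 297771 / 686617
= 0.4337


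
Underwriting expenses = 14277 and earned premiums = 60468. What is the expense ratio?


Expense ratio = expenses / premiums
= 14277 / 60468
= 0.2361


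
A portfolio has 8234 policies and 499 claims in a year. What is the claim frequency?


frequency = claims / policies
= 499 / 8234
= 0.0606


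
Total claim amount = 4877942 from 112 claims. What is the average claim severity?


severity = total / number
= 4877942 / 112
= 43553.0536


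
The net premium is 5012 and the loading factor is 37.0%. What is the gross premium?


Gross = net * (1 + loading)
= 5012 * (1 + 0.37)
= 5012 * 1.37
= 6866.44


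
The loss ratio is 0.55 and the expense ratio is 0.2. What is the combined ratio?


Combined ratio = loss ratio + expense ratio
= 0.55 + 0.2
= 0.75


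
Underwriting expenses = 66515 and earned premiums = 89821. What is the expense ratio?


Expense ratio = expenses / premiums
= 66515 / 89821
= 0.7405


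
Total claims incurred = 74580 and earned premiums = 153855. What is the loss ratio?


Loss ratio = claims / premiums
= 74580 / 153855
= 0.4847


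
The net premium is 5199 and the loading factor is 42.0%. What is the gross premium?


Gross = net * (1 + loading)
= 5199 * (1 + 0.42)
= 5199 * 1.42
= 7382.58


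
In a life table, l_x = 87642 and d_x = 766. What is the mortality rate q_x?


q_x = d_x / l_x
= 766 / 87642
= 0.0087


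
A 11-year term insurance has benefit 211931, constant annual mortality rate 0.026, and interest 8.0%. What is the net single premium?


NSP = benefit * sum_{k=0}^{n-1} k_p_x * q * v^(k+1)
With constant q=0.026, v=0.925926
Sum = 0.16655
NSP = 211931 * 0.16655
= 35297.1928


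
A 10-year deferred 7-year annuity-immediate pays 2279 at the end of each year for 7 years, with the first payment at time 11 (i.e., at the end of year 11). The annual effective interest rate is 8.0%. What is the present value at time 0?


PV at time 10 of the 7-year annuity-immediate:
a_n = 2279 * (1-(1+0.08)^(-7))/0.08 = 11865.3174
Discount back 10 years to time 0:
PV = 11865.3174 * (1+0.08)^(-10)
= 11865.3174 * 0.463193
= 5495.9377


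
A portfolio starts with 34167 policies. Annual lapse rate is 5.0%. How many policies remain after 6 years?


remaining = initial * (1 - lapse)^years
= 34167 * (1 - 0.05)^6
= 34167 * 0.735092
= 25115.8846


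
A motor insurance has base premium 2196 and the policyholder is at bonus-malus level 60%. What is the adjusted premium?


adjusted = base * BM_level / 100
= 2196 * 60 / 100
= 2196 * 0.6
= 1317.6


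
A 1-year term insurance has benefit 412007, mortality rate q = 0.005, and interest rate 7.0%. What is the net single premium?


NSP = benefit * q * v
v = 1/(1+i) = 0.934579
NSP = 412007 * 0.005 * 0.934579
= 1925.2664


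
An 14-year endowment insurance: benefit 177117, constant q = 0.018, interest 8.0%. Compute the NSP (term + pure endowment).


Term component = 23942.8456
Pure endowment = 14_p_x * v^14 * benefit = 0.775463 * 0.340461 * 177117 = 46761.5071
NSP = 70704.3527


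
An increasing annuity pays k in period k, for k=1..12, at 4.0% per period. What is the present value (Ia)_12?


(Ia)_n = sum_{k=1}^{n} k * v^k, v = 1/(1+i)
v = 0.961538
Sum computed term by term:
(Ia)_12 = 56.6328


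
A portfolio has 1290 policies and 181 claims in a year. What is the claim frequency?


frequency = claims / policies
= 181 / 1290
= 0.1403


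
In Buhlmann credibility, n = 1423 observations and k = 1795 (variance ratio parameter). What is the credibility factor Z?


Z = n / (n + k)
= 1423 / (1423 + 1795)
= 1423 / 3218
= 0.4422


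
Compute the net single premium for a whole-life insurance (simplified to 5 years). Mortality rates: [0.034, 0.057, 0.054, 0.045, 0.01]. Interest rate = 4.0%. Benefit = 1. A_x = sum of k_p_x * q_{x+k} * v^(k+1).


v = 0.961538
Year 0: k_p_x=1.0, q=0.034, term=0.032692
Year 1: k_p_x=0.966, q=0.057, term=0.050908
Year 2: k_p_x=0.910938, q=0.054, term=0.04373
Year 3: k_p_x=0.861747, q=0.045, term=0.033148
Year 4: k_p_x=0.822969, q=0.01, term=0.006764
A_x = 0.1672


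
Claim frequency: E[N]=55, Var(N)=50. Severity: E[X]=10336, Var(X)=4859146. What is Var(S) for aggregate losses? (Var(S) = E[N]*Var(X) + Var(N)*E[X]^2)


Var(S) = E[N]*Var(X) + Var(N)*E[X]^2
= 55*4859146 + 50*10336^2
= 267253030 + 5341644800
= 5.6089e+09


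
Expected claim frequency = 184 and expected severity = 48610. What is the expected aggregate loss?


E[S] = E[N] * E[X]
= 184 * 48610
= 8.9442e+06


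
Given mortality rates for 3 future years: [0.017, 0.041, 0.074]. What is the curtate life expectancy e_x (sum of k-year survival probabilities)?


e_x = sum_{k=1}^{n} k_p_x
k_p_x values:
  1_p_x = 0.983
  2_p_x = 0.942697
  3_p_x = 0.872937
e_x = 2.7986


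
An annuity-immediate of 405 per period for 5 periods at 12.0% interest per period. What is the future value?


FV = PMT * ((1+i)^n - 1) / i
= 405 * ((1.12)^5 - 1) / 0.12
= 405 * (1.762342 - 1) / 0.12
= 2572.9032


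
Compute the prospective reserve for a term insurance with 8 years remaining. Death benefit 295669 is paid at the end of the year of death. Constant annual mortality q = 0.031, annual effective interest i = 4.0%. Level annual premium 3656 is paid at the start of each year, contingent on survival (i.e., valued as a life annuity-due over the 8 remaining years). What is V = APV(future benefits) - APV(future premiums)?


v = 1/(1+i) = 0.961538
APV(future benefits) per unit = sum_{k=0}^{7} k_p_x * q * v^(k+1) = 0.188634
APV(future benefits) = 295669 * 0.188634 = 55773.1963
Life annuity-due factor ä_{x:8} = sum_{k=0}^{7} k_p_x * v^k = 6.328363
APV(future premiums) = 3656 * 6.328363 = 23136.4954
V = 55773.1963 - 23136.4954
= 32636.7009


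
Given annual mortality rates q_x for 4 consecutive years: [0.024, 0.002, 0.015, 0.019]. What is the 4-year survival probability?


p_k = 1 - q_k for each year
Survival = product of (1 - q_k)
= 0.976 * 0.998 * 0.985 * 0.981
= 0.9412


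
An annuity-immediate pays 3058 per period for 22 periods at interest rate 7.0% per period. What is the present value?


PV = PMT * (1 - (1+i)^(-n)) / i
= 3058 * (1 - (1+0.07)^(-22)) / 0.07
= 3058 * (1 - 0.225713) / 0.07
= 3058 * 11.06124
= 33825.2734


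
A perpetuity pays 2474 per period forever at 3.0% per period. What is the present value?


PV = PMT / i
= 2474 / 0.03
= 82466.6667


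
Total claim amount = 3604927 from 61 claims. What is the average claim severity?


severity = total / number
= 3604927 / 61
= 59097.1639


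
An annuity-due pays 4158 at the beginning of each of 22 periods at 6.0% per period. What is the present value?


PV_due = PMT * (1-(1+i)^(-n))/i * (1+i)
PV_immediate = 50068.8968
PV_due = 50068.8968 * 1.06
= 53073.0306


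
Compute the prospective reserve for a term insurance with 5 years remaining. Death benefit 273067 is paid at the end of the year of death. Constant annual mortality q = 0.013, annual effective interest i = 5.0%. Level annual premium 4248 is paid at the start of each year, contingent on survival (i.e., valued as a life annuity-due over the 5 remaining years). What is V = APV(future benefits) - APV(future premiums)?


v = 1/(1+i) = 0.952381
APV(future benefits) per unit = sum_{k=0}^{4} k_p_x * q * v^(k+1) = 0.054909
APV(future benefits) = 273067 * 0.054909 = 14993.7523
Life annuity-due factor ä_{x:5} = sum_{k=0}^{4} k_p_x * v^k = 4.434933
APV(future premiums) = 4248 * 4.434933 = 18839.5952
V = 14993.7523 - 18839.5952
= -3845.8429


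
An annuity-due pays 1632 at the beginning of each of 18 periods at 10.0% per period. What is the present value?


PV_due = PMT * (1-(1+i)^(-n))/i * (1+i)
PV_immediate = 13384.7045
PV_due = 13384.7045 * 1.1
= 14723.175


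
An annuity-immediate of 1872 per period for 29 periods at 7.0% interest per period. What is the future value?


FV = PMT * ((1+i)^n - 1) / i
= 1872 * ((1.07)^29 - 1) / 0.07
= 1872 * (7.114257 - 1) / 0.07
= 163512.7028


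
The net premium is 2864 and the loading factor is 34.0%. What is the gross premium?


Gross = net * (1 + loading)
= 2864 * (1 + 0.34)
= 2864 * 1.34
= 3837.76


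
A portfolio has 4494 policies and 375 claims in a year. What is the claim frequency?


frequency = claims / policies
= 375 / 4494
= 0.0834


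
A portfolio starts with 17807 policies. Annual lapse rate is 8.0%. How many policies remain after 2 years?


remaining = initial * (1 - lapse)^years
= 17807 * (1 - 0.08)^2
= 17807 * 0.8464
= 15071.8448


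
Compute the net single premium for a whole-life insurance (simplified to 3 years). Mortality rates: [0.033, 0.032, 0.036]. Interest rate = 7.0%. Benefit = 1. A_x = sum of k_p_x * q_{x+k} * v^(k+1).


v = 0.934579
Year 0: k_p_x=1.0, q=0.033, term=0.030841
Year 1: k_p_x=0.967, q=0.032, term=0.027028
Year 2: k_p_x=0.936056, q=0.036, term=0.027508
A_x = 0.0854


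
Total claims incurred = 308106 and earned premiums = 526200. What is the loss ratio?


Loss ratio = claims / premiums
= 308106 / 526200
= 0.5855


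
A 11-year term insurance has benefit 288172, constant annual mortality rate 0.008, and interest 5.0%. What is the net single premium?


NSP = benefit * sum_{k=0}^{n-1} k_p_x * q * v^(k+1)
With constant q=0.008, v=0.952381
Sum = 0.064105
NSP = 288172 * 0.064105
= 18473.3368


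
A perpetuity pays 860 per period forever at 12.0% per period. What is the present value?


PV = PMT / i
= 860 / 0.12
= 7166.6667


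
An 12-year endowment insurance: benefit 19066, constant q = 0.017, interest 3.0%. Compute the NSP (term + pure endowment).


Term component = 2958.8433
Pure endowment = 12_p_x * v^12 * benefit = 0.814033 * 0.70138 * 19066 = 10885.6685
NSP = 13844.5118


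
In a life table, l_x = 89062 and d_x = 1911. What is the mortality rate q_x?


q_x = d_x / l_x
= 1911 / 89062
= 0.0215


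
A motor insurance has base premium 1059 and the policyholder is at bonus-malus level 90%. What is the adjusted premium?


adjusted = base * BM_level / 100
= 1059 * 90 / 100
= 1059 * 0.9
= 953.1


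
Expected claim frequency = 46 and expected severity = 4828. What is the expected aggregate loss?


E[S] = E[N] * E[X]
= 46 * 4828
= 222088


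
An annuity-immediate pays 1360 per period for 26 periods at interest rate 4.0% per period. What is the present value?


PV = PMT * (1 - (1+i)^(-n)) / i
= 1360 * (1 - (1+0.04)^(-26)) / 0.04
= 1360 * (1 - 0.360689) / 0.04
= 1360 * 15.982769
= 21736.5661


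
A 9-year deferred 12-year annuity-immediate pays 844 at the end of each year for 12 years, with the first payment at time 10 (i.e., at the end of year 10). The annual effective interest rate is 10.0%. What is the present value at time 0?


PV at time 9 of the 12-year annuity-immediate:
a_n = 844 * (1-(1+0.1)^(-12))/0.1 = 5750.7559
Discount back 9 years to time 0:
PV = 5750.7559 * (1+0.1)^(-9)
= 5750.7559 * 0.424098
= 2438.8819


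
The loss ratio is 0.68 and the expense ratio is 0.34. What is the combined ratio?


Combined ratio = loss ratio + expense ratio
= 0.68 + 0.34
= 1.02


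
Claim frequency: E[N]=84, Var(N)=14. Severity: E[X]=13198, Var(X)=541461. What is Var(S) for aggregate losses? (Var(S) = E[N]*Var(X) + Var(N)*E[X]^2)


Var(S) = E[N]*Var(X) + Var(N)*E[X]^2
= 84*541461 + 14*13198^2
= 45482724 + 2438620856
= 2.4841e+09


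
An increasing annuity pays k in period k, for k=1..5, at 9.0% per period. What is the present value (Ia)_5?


(Ia)_n = sum_{k=1}^{n} k * v^k, v = 1/(1+i)
v = 0.917431
Sum computed term by term:
(Ia)_5 = 11.0007


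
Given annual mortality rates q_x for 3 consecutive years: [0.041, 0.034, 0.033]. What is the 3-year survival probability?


p_k = 1 - q_k for each year
Survival = product of (1 - q_k)
= 0.959 * 0.966 * 0.967
= 0.8958


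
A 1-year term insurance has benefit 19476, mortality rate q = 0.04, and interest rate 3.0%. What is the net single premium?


NSP = benefit * q * v
v = 1/(1+i) = 0.970874
NSP = 19476 * 0.04 * 0.970874
= 756.3495


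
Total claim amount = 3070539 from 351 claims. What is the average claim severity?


severity = total / number
= 3070539 / 351
= 8747.9744
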